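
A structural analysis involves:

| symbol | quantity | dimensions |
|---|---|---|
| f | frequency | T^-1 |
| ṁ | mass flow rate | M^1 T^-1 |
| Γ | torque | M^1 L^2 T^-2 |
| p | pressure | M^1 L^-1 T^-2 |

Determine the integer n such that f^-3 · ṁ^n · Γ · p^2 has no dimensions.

-3

Balance the M exponent: (1)·n from ṁ, plus −3·(0) + (1) + 2·(1) = 3 from the rest, must sum to zero.
n + 3 = 0, so n = -3.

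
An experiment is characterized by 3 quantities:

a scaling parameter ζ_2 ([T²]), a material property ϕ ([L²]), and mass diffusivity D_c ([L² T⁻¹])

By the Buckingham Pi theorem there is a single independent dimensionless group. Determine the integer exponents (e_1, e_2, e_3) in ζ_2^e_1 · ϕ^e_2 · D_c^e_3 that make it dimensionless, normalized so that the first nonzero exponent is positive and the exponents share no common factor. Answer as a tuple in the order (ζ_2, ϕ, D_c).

L: e_1·(0) + e_2·(2) + e_3·(2) = 0
T: e_1·(2) + e_2·(0) + e_3·(-1) = 0
Solving this homogeneous linear system for the smallest-integer solution (first nonzero entry positive) gives (1, -2, 2).

(1, -2, 2)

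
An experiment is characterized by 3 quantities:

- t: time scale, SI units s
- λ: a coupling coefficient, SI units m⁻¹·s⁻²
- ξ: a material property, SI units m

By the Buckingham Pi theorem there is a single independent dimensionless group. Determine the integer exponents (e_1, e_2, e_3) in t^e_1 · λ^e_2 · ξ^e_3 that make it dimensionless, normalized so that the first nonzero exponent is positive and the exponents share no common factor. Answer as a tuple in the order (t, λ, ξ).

L: e_1·(0) + e_2·(-1) + e_3·(1) = 0
T: e_1·(1) + e_2·(-2) + e_3·(0) = 0
Solving this homogeneous linear system for the smallest-integer solution (first nonzero entry positive) gives (2, 1, 1).

(2, 1, 1)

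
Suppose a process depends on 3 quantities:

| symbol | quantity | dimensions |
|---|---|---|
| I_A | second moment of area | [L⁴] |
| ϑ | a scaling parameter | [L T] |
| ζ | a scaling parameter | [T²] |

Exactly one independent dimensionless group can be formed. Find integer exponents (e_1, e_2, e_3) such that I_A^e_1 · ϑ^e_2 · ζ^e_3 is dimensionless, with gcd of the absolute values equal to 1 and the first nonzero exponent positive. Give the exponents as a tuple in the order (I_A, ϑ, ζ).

(1, -4, 2)

L: e_1·(4) + e_2·(1) + e_3·(0) = 0
T: e_1·(0) + e_2·(1) + e_3·(2) = 0
Solving this homogeneous linear system for the smallest-integer solution (first nonzero entry positive) gives (1, -4, 2).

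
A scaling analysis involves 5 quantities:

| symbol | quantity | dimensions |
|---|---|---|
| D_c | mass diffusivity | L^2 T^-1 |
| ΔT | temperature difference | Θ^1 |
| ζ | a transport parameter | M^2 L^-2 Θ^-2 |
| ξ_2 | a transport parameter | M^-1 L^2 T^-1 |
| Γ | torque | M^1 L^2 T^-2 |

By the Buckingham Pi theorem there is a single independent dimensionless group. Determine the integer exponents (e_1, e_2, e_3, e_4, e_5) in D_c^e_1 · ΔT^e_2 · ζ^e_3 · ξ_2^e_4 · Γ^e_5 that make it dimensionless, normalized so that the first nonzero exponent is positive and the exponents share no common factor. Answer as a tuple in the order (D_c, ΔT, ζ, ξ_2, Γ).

M: e_1·(0) + e_2·(0) + e_3·(2) + e_4·(-1) + e_5·(1) = 0
L: e_1·(2) + e_2·(0) + e_3·(-2) + e_4·(2) + e_5·(2) = 0
T: e_1·(-1) + e_2·(0) + e_3·(0) + e_4·(-1) + e_5·(-2) = 0
Θ: e_1·(0) + e_2·(1) + e_3·(-2) + e_4·(0) + e_5·(0) = 0
Solving this homogeneous linear system for the smallest-integer solution (first nonzero entry positive) gives (1, 2, 1, 1, -1).

(1, 2, 1, 1, -1)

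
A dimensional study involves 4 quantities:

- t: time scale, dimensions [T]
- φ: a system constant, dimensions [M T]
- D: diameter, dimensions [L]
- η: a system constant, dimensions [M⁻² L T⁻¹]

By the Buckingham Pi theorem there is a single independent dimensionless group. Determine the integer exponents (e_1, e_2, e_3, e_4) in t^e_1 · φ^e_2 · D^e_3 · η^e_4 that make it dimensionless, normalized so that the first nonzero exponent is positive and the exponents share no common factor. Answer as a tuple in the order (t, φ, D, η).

M: e_1·(0) + e_2·(1) + e_3·(0) + e_4·(-2) = 0
L: e_1·(0) + e_2·(0) + e_3·(1) + e_4·(1) = 0
T: e_1·(1) + e_2·(1) + e_3·(0) + e_4·(-1) = 0
Solving this homogeneous linear system for the smallest-integer solution (first nonzero entry positive) gives (1, -2, 1, -1).

(1, -2, 1, -1)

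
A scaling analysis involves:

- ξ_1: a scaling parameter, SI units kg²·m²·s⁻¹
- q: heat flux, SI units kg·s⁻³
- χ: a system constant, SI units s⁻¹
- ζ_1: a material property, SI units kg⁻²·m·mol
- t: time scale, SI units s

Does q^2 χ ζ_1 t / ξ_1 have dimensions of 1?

no

Sum the exponent of each base dimension across the product:
  M: −[ξ_1]_M + 2·[q]_M + [χ]_M + [ζ_1]_M + [t]_M = −(2) + 2·(1) + (0) + (-2) + (0) = -2
  L: −[ξ_1]_L + 2·[q]_L + [χ]_L + [ζ_1]_L + [t]_L = −(2) + 2·(0) + (0) + (1) + (0) = -1
  T: −[ξ_1]_T + 2·[q]_T + [χ]_T + [ζ_1]_T + [t]_T = −(-1) + 2·(-3) + (-1) + (0) + (1) = -5
  N: −[ξ_1]_N + 2·[q]_N + [χ]_N + [ζ_1]_N + [t]_N = −(0) + 2·(0) + (0) + (1) + (0) = 1
Net dimensions [M⁻² L⁻¹ T⁻⁵ N] ≠ [1] — not dimensionless.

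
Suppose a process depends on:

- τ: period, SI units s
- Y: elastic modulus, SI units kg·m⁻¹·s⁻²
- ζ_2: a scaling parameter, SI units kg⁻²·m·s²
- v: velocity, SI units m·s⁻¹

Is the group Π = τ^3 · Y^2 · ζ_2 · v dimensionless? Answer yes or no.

yes

Sum the exponent of each base dimension across the product:
  M: 3·[τ]_M + 2·[Y]_M + [ζ_2]_M + [v]_M = 3·(0) + 2·(1) + (-2) + (0) = 0
  L: 3·[τ]_L + 2·[Y]_L + [ζ_2]_L + [v]_L = 3·(0) + 2·(-1) + (1) + (1) = 0
  T: 3·[τ]_T + 2·[Y]_T + [ζ_2]_T + [v]_T = 3·(1) + 2·(-2) + (2) + (-1) = 0
All base exponents vanish — dimensionless.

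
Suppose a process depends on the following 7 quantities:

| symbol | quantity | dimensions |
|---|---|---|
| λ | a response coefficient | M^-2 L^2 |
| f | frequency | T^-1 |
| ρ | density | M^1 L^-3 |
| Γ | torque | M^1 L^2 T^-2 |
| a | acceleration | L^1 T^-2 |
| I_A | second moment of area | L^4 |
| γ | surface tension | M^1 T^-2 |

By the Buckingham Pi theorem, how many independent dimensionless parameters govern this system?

4

There are 7 variables and 3 base dimensions (M, L, T).
The dimension matrix has rank 3.
Independent dimensionless groups: 7 − 3 = 4.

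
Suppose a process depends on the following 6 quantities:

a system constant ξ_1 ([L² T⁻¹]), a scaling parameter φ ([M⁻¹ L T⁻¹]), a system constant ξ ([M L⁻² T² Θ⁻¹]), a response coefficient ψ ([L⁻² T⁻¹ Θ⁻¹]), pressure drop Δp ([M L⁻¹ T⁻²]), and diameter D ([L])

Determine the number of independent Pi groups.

There are 6 variables and 4 base dimensions (M, L, T, Θ).
The dimension matrix has rank 4.
Independent dimensionless groups: 6 − 4 = 2.

2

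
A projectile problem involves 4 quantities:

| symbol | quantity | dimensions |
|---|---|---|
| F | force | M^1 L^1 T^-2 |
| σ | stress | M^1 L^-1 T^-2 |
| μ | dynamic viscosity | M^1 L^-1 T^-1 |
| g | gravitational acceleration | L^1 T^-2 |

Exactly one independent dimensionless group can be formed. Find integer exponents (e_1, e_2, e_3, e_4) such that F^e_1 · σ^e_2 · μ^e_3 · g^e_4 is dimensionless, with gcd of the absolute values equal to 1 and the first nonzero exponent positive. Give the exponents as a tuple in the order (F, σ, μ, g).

M: e_1·(1) + e_2·(1) + e_3·(1) + e_4·(0) = 0
L: e_1·(1) + e_2·(-1) + e_3·(-1) + e_4·(1) = 0
T: e_1·(-2) + e_2·(-2) + e_3·(-1) + e_4·(-2) = 0
Solving this homogeneous linear system for the smallest-integer solution (first nonzero entry positive) gives (1, 3, -4, -2).

(1, 3, -4, -2)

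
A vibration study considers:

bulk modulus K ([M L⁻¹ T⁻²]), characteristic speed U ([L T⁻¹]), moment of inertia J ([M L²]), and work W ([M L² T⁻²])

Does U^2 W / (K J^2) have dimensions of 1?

Sum the exponent of each base dimension across the product:
  M: −[K]_M + 2·[U]_M − 2·[J]_M + [W]_M = −(1) + 2·(0) − 2·(1) + (1) = -2
  L: −[K]_L + 2·[U]_L − 2·[J]_L + [W]_L = −(-1) + 2·(1) − 2·(2) + (2) = 1
  T: −[K]_T + 2·[U]_T − 2·[J]_T + [W]_T = −(-2) + 2·(-1) − 2·(0) + (-2) = -2
Net dimensions [M⁻² L T⁻²] ≠ [1] — not dimensionless.

no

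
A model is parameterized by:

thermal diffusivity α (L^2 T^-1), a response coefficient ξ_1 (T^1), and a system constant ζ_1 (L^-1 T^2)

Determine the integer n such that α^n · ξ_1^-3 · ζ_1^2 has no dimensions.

Balance the L exponent: (2)·n from α, plus −3·(0) + 2·(-1) = -2 from the rest, must sum to zero.
2n − 2 = 0, so n = 1.

1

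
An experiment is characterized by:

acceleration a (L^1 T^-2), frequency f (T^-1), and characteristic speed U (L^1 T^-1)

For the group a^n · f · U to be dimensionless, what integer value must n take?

-1

Balance the L exponent: (1)·n from a, plus (0) + (1) = 1 from the rest, must sum to zero.
n + 1 = 0, so n = -1.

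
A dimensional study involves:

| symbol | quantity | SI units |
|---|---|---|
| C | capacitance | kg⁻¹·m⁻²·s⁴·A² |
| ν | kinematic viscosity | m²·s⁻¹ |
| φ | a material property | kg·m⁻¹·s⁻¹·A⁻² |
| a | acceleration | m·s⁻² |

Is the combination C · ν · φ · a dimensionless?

yes

Sum the exponent of each base dimension across the product:
  M: [C]_M + [ν]_M + [φ]_M + [a]_M = (-1) + (0) + (1) + (0) = 0
  L: [C]_L + [ν]_L + [φ]_L + [a]_L = (-2) + (2) + (-1) + (1) = 0
  T: [C]_T + [ν]_T + [φ]_T + [a]_T = (4) + (-1) + (-1) + (-2) = 0
  I: [C]_I + [ν]_I + [φ]_I + [a]_I = (2) + (0) + (-2) + (0) = 0
All base exponents vanish — dimensionless.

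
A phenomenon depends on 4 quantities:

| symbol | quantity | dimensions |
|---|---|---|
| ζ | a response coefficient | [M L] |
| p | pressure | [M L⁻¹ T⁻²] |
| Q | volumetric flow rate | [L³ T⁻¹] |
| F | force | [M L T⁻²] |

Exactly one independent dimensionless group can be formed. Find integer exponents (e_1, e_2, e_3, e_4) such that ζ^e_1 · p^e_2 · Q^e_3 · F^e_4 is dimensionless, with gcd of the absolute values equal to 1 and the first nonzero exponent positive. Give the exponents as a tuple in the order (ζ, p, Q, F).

M: e_1·(1) + e_2·(1) + e_3·(0) + e_4·(1) = 0
L: e_1·(1) + e_2·(-1) + e_3·(3) + e_4·(1) = 0
T: e_1·(0) + e_2·(-2) + e_3·(-1) + e_4·(-2) = 0
Solving this homogeneous linear system for the smallest-integer solution (first nonzero entry positive) gives (1, 3, 2, -4).

(1, 3, 2, -4)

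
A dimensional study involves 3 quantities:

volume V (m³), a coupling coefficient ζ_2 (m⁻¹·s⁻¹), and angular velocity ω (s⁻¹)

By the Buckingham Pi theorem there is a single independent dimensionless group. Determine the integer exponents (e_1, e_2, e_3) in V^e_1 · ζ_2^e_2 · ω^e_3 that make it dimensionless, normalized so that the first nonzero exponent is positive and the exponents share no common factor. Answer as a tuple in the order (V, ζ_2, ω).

L: e_1·(3) + e_2·(-1) + e_3·(0) = 0
T: e_1·(0) + e_2·(-1) + e_3·(-1) = 0
Solving this homogeneous linear system for the smallest-integer solution (first nonzero entry positive) gives (1, 3, -3).

(1, 3, -3)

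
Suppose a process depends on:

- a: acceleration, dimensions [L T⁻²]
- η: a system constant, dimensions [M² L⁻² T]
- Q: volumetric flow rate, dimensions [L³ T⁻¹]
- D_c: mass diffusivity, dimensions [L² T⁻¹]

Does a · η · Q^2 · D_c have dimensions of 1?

Sum the exponent of each base dimension across the product:
  M: [a]_M + [η]_M + 2·[Q]_M + [D_c]_M = (0) + (2) + 2·(0) + (0) = 2
  L: [a]_L + [η]_L + 2·[Q]_L + [D_c]_L = (1) + (-2) + 2·(3) + (2) = 7
  T: [a]_T + [η]_T + 2·[Q]_T + [D_c]_T = (-2) + (1) + 2·(-1) + (-1) = -4
Net dimensions [M² L⁷ T⁻⁴] ≠ [1] — not dimensionless.

no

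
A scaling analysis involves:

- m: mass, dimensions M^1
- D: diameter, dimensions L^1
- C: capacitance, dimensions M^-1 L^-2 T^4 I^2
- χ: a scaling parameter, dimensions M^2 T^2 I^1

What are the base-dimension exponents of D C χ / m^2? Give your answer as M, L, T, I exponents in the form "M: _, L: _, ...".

M: -1, L: -1, T: 6, I: 3

Collect each base-dimension exponent across the product:
  M: −2·(1) + (0) + (-1) + (2) = -1
  L: −2·(0) + (1) + (-2) + (0) = -1
  T: −2·(0) + (0) + (4) + (2) = 6
  I: −2·(0) + (0) + (2) + (1) = 3
So the dimensions are [M⁻¹ L⁻¹ T⁶ I³].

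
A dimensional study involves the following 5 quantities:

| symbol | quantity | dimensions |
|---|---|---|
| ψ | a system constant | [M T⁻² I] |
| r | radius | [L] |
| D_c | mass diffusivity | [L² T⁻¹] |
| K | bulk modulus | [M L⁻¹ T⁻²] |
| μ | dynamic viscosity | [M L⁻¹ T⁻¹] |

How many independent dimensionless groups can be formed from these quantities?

There are 5 variables and 4 base dimensions (M, L, T, I).
The dimension matrix has rank 4.
Independent dimensionless groups: 5 − 4 = 1.

1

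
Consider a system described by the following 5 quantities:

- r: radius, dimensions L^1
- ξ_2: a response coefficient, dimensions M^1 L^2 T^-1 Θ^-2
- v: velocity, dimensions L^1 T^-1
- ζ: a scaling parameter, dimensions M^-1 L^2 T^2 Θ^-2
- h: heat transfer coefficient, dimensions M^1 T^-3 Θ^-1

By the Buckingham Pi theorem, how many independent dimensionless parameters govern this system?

1

There are 5 variables and 4 base dimensions (M, L, T, Θ).
The dimension matrix has rank 4.
Independent dimensionless groups: 5 − 4 = 1.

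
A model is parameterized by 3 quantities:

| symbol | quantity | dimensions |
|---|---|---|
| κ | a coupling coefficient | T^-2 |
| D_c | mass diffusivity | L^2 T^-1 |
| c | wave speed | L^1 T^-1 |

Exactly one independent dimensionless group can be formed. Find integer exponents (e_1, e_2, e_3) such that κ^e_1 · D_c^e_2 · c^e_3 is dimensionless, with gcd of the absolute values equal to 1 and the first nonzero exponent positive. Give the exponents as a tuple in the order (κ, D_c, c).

(1, 2, -4)

L: e_1·(0) + e_2·(2) + e_3·(1) = 0
T: e_1·(-2) + e_2·(-1) + e_3·(-1) = 0
Solving this homogeneous linear system for the smallest-integer solution (first nonzero entry positive) gives (1, 2, -4).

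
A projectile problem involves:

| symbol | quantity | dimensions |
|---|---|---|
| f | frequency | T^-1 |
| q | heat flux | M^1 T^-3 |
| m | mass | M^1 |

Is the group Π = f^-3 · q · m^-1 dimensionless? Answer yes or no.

Sum the exponent of each base dimension across the product:
  M: −3·[f]_M + [q]_M − [m]_M = −3·(0) + (1) − (1) = 0
  L: −3·[f]_L + [q]_L − [m]_L = −3·(0) + (0) − (0) = 0
  T: −3·[f]_T + [q]_T − [m]_T = −3·(-1) + (-3) − (0) = 0
All base exponents vanish — dimensionless.

yes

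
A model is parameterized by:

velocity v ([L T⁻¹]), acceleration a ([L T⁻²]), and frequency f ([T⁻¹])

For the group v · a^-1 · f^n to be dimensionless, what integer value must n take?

1

Balance the T exponent: (-1)·n from f, plus (-1) − (-2) = 1 from the rest, must sum to zero.
−n + 1 = 0, so n = 1.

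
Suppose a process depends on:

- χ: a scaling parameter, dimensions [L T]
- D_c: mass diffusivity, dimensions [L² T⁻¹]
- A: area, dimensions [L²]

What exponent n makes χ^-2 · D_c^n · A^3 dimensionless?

-2

Balance the L exponent: (2)·n from D_c, plus −2·(1) + 3·(2) = 4 from the rest, must sum to zero.
2n + 4 = 0, so n = -2.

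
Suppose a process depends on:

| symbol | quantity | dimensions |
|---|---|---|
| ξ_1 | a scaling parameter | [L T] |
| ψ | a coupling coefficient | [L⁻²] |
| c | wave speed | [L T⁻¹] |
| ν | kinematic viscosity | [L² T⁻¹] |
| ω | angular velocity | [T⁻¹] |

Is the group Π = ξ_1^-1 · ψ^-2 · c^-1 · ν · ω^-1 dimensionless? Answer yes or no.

Sum the exponent of each base dimension across the product:
  L: −[ξ_1]_L − 2·[ψ]_L − [c]_L + [ν]_L − [ω]_L = −(1) − 2·(-2) − (1) + (2) − (0) = 4
  T: −[ξ_1]_T − 2·[ψ]_T − [c]_T + [ν]_T − [ω]_T = −(1) − 2·(0) − (-1) + (-1) − (-1) = 0
Net dimensions [L⁴] ≠ [1] — not dimensionless.

no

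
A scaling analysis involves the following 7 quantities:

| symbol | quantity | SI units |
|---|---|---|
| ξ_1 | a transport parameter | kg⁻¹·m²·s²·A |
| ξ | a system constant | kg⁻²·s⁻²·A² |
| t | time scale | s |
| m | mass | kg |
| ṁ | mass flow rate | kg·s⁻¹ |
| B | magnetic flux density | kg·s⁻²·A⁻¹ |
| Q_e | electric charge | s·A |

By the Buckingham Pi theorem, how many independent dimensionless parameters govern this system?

3

There are 7 variables and 4 base dimensions (M, L, T, I).
The dimension matrix has rank 4.
Independent dimensionless groups: 7 − 4 = 3.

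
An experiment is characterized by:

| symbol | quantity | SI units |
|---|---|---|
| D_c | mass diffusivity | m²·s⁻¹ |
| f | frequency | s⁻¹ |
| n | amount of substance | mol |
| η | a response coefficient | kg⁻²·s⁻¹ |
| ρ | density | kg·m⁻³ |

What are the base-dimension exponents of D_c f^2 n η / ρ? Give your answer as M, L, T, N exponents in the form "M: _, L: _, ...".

M: -3, L: 5, T: -4, N: 1

Collect each base-dimension exponent across the product:
  M: (0) + 2·(0) + (0) + (-2) − (1) = -3
  L: (2) + 2·(0) + (0) + (0) − (-3) = 5
  T: (-1) + 2·(-1) + (0) + (-1) − (0) = -4
  N: (0) + 2·(0) + (1) + (0) − (0) = 1
So the dimensions are [M⁻³ L⁵ T⁻⁴ N].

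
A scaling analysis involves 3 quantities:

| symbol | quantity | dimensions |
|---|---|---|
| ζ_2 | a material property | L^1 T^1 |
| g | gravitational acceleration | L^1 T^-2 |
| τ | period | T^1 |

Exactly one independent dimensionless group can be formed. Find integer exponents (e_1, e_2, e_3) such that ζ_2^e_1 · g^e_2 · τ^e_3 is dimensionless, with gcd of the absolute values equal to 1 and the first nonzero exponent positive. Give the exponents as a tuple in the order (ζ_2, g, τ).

L: e_1·(1) + e_2·(1) + e_3·(0) = 0
T: e_1·(1) + e_2·(-2) + e_3·(1) = 0
Solving this homogeneous linear system for the smallest-integer solution (first nonzero entry positive) gives (1, -1, -3).

(1, -1, -3)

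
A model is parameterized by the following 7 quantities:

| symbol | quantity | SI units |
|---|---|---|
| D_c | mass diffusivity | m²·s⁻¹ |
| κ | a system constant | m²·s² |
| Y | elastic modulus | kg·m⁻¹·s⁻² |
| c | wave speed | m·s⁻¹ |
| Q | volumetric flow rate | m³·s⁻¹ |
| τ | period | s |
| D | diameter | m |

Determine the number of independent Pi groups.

4

There are 7 variables and 3 base dimensions (M, L, T).
The dimension matrix has rank 3.
Independent dimensionless groups: 7 − 3 = 4.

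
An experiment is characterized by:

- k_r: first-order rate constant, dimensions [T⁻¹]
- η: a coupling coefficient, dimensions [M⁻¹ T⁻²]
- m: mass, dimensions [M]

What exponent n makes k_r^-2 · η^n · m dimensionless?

Balance the M exponent: (-1)·n from η, plus −2·(0) + (1) = 1 from the rest, must sum to zero.
−n + 1 = 0, so n = 1.

1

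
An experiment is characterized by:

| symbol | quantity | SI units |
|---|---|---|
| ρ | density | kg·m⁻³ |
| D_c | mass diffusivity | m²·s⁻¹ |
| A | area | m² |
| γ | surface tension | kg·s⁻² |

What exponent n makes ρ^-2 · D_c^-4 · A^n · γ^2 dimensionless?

Balance the L exponent: (2)·n from A, plus −2·(-3) − 4·(2) + 2·(0) = -2 from the rest, must sum to zero.
2n − 2 = 0, so n = 1.

1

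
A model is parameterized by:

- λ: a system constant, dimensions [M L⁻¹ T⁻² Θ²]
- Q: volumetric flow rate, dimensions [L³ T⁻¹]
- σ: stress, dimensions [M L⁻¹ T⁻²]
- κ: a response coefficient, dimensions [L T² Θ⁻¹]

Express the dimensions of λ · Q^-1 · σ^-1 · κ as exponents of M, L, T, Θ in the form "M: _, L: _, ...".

Collect each base-dimension exponent across the product:
  M: (1) − (0) − (1) + (0) = 0
  L: (-1) − (3) − (-1) + (1) = -2
  T: (-2) − (-1) − (-2) + (2) = 3
  Θ: (2) − (0) − (0) + (-1) = 1
So the dimensions are [L⁻² T³ Θ].

M: 0, L: -2, T: 3, Θ: 1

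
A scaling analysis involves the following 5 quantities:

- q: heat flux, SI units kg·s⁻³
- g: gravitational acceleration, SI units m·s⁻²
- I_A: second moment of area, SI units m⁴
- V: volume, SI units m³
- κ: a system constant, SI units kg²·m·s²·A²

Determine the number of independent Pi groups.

There are 5 variables and 4 base dimensions (M, L, T, I).
The dimension matrix has rank 4.
Independent dimensionless groups: 5 − 4 = 1.

1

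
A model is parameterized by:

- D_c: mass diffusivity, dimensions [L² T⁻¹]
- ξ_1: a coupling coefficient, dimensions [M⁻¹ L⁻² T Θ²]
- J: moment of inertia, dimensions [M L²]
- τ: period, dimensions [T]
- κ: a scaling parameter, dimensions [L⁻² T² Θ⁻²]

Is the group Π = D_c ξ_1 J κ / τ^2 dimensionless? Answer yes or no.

Sum the exponent of each base dimension across the product:
  M: [D_c]_M + [ξ_1]_M + [J]_M − 2·[τ]_M + [κ]_M = (0) + (-1) + (1) − 2·(0) + (0) = 0
  L: [D_c]_L + [ξ_1]_L + [J]_L − 2·[τ]_L + [κ]_L = (2) + (-2) + (2) − 2·(0) + (-2) = 0
  T: [D_c]_T + [ξ_1]_T + [J]_T − 2·[τ]_T + [κ]_T = (-1) + (1) + (0) − 2·(1) + (2) = 0
  Θ: [D_c]_Θ + [ξ_1]_Θ + [J]_Θ − 2·[τ]_Θ + [κ]_Θ = (0) + (2) + (0) − 2·(0) + (-2) = 0
All base exponents vanish — dimensionless.

yes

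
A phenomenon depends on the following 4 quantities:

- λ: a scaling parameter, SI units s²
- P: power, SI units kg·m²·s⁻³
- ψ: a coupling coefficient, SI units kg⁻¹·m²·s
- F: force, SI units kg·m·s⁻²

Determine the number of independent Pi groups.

1

There are 4 variables and 3 base dimensions (M, L, T).
The dimension matrix has rank 3.
Independent dimensionless groups: 4 − 3 = 1.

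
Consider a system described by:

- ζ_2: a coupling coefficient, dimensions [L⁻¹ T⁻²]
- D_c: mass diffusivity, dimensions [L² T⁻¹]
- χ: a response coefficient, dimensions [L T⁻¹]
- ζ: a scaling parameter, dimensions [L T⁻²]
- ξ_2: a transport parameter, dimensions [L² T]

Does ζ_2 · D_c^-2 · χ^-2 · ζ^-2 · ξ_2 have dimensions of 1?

Sum the exponent of each base dimension across the product:
  L: [ζ_2]_L − 2·[D_c]_L − 2·[χ]_L − 2·[ζ]_L + [ξ_2]_L = (-1) − 2·(2) − 2·(1) − 2·(1) + (2) = -7
  T: [ζ_2]_T − 2·[D_c]_T − 2·[χ]_T − 2·[ζ]_T + [ξ_2]_T = (-2) − 2·(-1) − 2·(-1) − 2·(-2) + (1) = 7
Net dimensions [L⁻⁷ T⁷] ≠ [1] — not dimensionless.

no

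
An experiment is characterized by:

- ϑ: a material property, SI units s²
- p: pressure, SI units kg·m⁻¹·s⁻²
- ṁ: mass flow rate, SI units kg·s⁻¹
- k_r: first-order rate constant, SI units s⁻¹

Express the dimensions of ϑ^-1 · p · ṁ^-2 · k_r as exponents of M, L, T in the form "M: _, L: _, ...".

M: -1, L: -1, T: -3

Collect each base-dimension exponent across the product:
  M: −(0) + (1) − 2·(1) + (0) = -1
  L: −(0) + (-1) − 2·(0) + (0) = -1
  T: −(2) + (-2) − 2·(-1) + (-1) = -3
So the dimensions are [M⁻¹ L⁻¹ T⁻³].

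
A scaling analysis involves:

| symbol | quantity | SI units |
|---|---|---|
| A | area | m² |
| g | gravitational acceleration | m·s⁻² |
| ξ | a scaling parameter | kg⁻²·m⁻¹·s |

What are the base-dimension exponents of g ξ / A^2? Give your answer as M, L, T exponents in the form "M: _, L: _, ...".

Collect each base-dimension exponent across the product:
  M: −2·(0) + (0) + (-2) = -2
  L: −2·(2) + (1) + (-1) = -4
  T: −2·(0) + (-2) + (1) = -1
So the dimensions are [M⁻² L⁻⁴ T⁻¹].

M: -2, L: -4, T: -1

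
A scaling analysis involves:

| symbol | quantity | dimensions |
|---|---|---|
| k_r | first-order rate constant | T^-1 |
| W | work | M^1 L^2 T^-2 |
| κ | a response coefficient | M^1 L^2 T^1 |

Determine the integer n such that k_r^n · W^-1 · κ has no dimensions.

3

Balance the T exponent: (-1)·n from k_r, plus −(-2) + (1) = 3 from the rest, must sum to zero.
−n + 3 = 0, so n = 3.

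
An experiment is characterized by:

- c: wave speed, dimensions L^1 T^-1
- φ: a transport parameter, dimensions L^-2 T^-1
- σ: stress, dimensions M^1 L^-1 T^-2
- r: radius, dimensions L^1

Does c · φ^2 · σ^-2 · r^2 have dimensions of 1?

Sum the exponent of each base dimension across the product:
  M: [c]_M + 2·[φ]_M − 2·[σ]_M + 2·[r]_M = (0) + 2·(0) − 2·(1) + 2·(0) = -2
  L: [c]_L + 2·[φ]_L − 2·[σ]_L + 2·[r]_L = (1) + 2·(-2) − 2·(-1) + 2·(1) = 1
  T: [c]_T + 2·[φ]_T − 2·[σ]_T + 2·[r]_T = (-1) + 2·(-1) − 2·(-2) + 2·(0) = 1
Net dimensions [M⁻² L T] ≠ [1] — not dimensionless.

no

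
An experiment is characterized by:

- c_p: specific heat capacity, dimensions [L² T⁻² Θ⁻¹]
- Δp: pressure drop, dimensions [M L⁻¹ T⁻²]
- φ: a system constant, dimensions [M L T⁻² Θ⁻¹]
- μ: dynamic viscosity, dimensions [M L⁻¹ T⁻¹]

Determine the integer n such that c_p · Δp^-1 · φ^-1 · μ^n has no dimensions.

Balance the M exponent: (1)·n from μ, plus (0) − (1) − (1) = -2 from the rest, must sum to zero.
n − 2 = 0, so n = 2.

2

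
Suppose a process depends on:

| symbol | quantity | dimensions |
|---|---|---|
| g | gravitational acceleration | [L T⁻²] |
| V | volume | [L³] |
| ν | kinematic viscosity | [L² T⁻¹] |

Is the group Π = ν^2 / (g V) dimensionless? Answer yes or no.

Sum the exponent of each base dimension across the product:
  M: −[g]_M − [V]_M + 2·[ν]_M = −(0) − (0) + 2·(0) = 0
  L: −[g]_L − [V]_L + 2·[ν]_L = −(1) − (3) + 2·(2) = 0
  T: −[g]_T − [V]_T + 2·[ν]_T = −(-2) − (0) + 2·(-1) = 0
All base exponents vanish — dimensionless.

yes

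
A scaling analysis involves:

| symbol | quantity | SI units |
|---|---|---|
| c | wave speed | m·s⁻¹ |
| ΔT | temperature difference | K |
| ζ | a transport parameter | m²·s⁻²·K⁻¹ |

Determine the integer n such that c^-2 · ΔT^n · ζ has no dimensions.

Balance the Θ exponent: (1)·n from ΔT, plus −2·(0) + (-1) = -1 from the rest, must sum to zero.
n − 1 = 0, so n = 1.

1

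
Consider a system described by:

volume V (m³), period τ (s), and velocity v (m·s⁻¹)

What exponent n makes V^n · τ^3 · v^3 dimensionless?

Balance the L exponent: (3)·n from V, plus 3·(0) + 3·(1) = 3 from the rest, must sum to zero.
3n + 3 = 0, so n = -1.

-1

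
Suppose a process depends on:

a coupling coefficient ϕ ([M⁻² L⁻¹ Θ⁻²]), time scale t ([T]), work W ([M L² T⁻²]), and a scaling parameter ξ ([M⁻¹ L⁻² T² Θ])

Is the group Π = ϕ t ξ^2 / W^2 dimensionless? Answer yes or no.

Sum the exponent of each base dimension across the product:
  M: [ϕ]_M + [t]_M − 2·[W]_M + 2·[ξ]_M = (-2) + (0) − 2·(1) + 2·(-1) = -6
  L: [ϕ]_L + [t]_L − 2·[W]_L + 2·[ξ]_L = (-1) + (0) − 2·(2) + 2·(-2) = -9
  T: [ϕ]_T + [t]_T − 2·[W]_T + 2·[ξ]_T = (0) + (1) − 2·(-2) + 2·(2) = 9
  Θ: [ϕ]_Θ + [t]_Θ − 2·[W]_Θ + 2·[ξ]_Θ = (-2) + (0) − 2·(0) + 2·(1) = 0
Net dimensions [M⁻⁶ L⁻⁹ T⁹] ≠ [1] — not dimensionless.

no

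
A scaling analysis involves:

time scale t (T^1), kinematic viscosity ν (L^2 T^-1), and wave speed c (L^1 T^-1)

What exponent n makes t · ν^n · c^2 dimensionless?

Balance the L exponent: (2)·n from ν, plus (0) + 2·(1) = 2 from the rest, must sum to zero.
2n + 2 = 0, so n = -1.

-1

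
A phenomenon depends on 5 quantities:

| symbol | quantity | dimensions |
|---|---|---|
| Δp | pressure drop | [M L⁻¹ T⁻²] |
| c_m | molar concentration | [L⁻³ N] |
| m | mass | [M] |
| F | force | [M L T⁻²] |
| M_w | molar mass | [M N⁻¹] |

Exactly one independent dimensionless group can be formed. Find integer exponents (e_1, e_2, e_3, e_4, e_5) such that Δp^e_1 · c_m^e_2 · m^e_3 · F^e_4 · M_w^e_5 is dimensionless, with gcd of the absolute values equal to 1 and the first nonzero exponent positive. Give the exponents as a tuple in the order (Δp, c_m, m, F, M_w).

M: e_1·(1) + e_2·(0) + e_3·(1) + e_4·(1) + e_5·(1) = 0
L: e_1·(-1) + e_2·(-3) + e_3·(0) + e_4·(1) + e_5·(0) = 0
T: e_1·(-2) + e_2·(0) + e_3·(0) + e_4·(-2) + e_5·(0) = 0
N: e_1·(0) + e_2·(1) + e_3·(0) + e_4·(0) + e_5·(-1) = 0
Solving this homogeneous linear system for the smallest-integer solution (first nonzero entry positive) gives (3, -2, 2, -3, -2).

(3, -2, 2, -3, -2)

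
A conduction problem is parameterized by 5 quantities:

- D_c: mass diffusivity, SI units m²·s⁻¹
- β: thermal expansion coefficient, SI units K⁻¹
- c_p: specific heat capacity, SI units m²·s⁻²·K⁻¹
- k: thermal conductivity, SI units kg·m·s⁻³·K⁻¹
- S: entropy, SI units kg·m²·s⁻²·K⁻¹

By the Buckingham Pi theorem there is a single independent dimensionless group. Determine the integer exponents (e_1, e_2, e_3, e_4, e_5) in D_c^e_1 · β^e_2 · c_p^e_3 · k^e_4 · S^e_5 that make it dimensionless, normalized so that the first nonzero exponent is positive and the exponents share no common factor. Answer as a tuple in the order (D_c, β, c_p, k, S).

M: e_1·(0) + e_2·(0) + e_3·(0) + e_4·(1) + e_5·(1) = 0
L: e_1·(2) + e_2·(0) + e_3·(2) + e_4·(1) + e_5·(2) = 0
T: e_1·(-1) + e_2·(0) + e_3·(-2) + e_4·(-3) + e_5·(-2) = 0
Θ: e_1·(0) + e_2·(-1) + e_3·(-1) + e_4·(-1) + e_5·(-1) = 0
Solving this homogeneous linear system for the smallest-integer solution (first nonzero entry positive) gives (4, 3, -3, 2, -2).

(4, 3, -3, 2, -2)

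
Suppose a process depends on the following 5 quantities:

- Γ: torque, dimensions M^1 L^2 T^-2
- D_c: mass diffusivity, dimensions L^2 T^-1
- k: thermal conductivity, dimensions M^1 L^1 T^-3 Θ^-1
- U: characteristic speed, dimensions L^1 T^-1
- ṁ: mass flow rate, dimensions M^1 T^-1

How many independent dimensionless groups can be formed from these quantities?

1

There are 5 variables and 4 base dimensions (M, L, T, Θ).
The dimension matrix has rank 4.
Independent dimensionless groups: 5 − 4 = 1.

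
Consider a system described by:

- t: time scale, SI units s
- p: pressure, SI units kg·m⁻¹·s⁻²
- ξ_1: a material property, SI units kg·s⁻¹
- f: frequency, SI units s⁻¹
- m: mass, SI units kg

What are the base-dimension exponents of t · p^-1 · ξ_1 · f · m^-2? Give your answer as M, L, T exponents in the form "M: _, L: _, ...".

Collect each base-dimension exponent across the product:
  M: (0) − (1) + (1) + (0) − 2·(1) = -2
  L: (0) − (-1) + (0) + (0) − 2·(0) = 1
  T: (1) − (-2) + (-1) + (-1) − 2·(0) = 1
So the dimensions are [M⁻² L T].

M: -2, L: 1, T: 1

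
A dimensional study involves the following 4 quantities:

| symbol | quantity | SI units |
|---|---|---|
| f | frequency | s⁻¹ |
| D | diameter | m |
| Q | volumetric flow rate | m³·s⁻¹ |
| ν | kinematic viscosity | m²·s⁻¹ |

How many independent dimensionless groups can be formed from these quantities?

2

There are 4 variables and 2 base dimensions (L, T).
The dimension matrix has rank 2.
Independent dimensionless groups: 4 − 2 = 2.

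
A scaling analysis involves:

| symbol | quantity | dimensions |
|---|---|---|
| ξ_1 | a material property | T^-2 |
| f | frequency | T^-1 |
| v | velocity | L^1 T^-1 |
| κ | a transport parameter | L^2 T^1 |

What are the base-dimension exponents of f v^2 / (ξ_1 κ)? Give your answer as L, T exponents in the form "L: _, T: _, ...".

Collect each base-dimension exponent across the product:
  L: −(0) + (0) + 2·(1) − (2) = 0
  T: −(-2) + (-1) + 2·(-1) − (1) = -2
So the dimensions are [T⁻²].

L: 0, T: -2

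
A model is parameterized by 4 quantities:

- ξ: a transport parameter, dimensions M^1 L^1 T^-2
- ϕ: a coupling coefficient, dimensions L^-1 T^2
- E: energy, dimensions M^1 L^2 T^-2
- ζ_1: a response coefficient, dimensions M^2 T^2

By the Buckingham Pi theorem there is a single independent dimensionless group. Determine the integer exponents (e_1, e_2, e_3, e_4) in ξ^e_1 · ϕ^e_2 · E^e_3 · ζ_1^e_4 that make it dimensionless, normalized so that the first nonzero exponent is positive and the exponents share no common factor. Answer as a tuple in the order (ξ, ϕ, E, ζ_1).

(1, 3, 1, -1)

M: e_1·(1) + e_2·(0) + e_3·(1) + e_4·(2) = 0
L: e_1·(1) + e_2·(-1) + e_3·(2) + e_4·(0) = 0
T: e_1·(-2) + e_2·(2) + e_3·(-2) + e_4·(2) = 0
Solving this homogeneous linear system for the smallest-integer solution (first nonzero entry positive) gives (1, 3, 1, -1).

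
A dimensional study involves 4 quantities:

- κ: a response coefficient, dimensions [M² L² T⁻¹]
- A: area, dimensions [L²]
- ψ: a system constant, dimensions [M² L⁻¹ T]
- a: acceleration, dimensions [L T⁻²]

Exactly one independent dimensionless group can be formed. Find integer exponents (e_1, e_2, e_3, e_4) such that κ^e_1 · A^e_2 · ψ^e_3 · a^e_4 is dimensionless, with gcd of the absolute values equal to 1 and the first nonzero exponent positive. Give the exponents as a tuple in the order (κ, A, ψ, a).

(1, -1, -1, -1)

M: e_1·(2) + e_2·(0) + e_3·(2) + e_4·(0) = 0
L: e_1·(2) + e_2·(2) + e_3·(-1) + e_4·(1) = 0
T: e_1·(-1) + e_2·(0) + e_3·(1) + e_4·(-2) = 0
Solving this homogeneous linear system for the smallest-integer solution (first nonzero entry positive) gives (1, -1, -1, -1).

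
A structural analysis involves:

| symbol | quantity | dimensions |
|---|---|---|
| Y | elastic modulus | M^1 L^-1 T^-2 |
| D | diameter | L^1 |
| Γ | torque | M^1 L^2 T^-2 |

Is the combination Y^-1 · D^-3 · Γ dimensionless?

Sum the exponent of each base dimension across the product:
  M: −[Y]_M − 3·[D]_M + [Γ]_M = −(1) − 3·(0) + (1) = 0
  L: −[Y]_L − 3·[D]_L + [Γ]_L = −(-1) − 3·(1) + (2) = 0
  T: −[Y]_T − 3·[D]_T + [Γ]_T = −(-2) − 3·(0) + (-2) = 0
All base exponents vanish — dimensionless.

yes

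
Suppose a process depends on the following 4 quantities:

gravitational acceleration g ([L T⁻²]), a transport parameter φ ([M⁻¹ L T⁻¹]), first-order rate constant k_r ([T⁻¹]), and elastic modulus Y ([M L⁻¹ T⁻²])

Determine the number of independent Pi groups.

1

There are 4 variables and 3 base dimensions (M, L, T).
The dimension matrix has rank 3.
Independent dimensionless groups: 4 − 3 = 1.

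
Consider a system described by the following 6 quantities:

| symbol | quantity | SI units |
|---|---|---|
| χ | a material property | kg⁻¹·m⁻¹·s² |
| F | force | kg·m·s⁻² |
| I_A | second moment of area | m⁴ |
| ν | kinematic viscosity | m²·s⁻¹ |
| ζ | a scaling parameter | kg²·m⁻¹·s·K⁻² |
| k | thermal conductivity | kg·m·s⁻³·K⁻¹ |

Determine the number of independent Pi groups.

There are 6 variables and 4 base dimensions (M, L, T, Θ).
The dimension matrix has rank 4.
Independent dimensionless groups: 6 − 4 = 2.

2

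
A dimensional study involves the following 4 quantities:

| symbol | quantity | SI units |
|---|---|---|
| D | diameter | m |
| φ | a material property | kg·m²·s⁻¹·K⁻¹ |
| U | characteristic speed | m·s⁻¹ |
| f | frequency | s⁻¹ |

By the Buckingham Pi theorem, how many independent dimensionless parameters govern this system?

1

There are 4 variables and 4 base dimensions (M, L, T, Θ).
The dimension matrix has rank 3 (less than 4: the dimension vectors are linearly dependent).
Independent dimensionless groups: 4 − 3 = 1.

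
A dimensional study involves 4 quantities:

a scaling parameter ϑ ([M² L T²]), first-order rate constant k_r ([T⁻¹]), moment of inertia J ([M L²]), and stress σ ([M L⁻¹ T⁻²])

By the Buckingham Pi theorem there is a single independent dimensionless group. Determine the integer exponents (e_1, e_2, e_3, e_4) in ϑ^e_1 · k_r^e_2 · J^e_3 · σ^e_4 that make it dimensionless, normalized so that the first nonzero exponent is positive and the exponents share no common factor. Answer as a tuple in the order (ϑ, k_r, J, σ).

(1, 4, -1, -1)

M: e_1·(2) + e_2·(0) + e_3·(1) + e_4·(1) = 0
L: e_1·(1) + e_2·(0) + e_3·(2) + e_4·(-1) = 0
T: e_1·(2) + e_2·(-1) + e_3·(0) + e_4·(-2) = 0
Solving this homogeneous linear system for the smallest-integer solution (first nonzero entry positive) gives (1, 4, -1, -1).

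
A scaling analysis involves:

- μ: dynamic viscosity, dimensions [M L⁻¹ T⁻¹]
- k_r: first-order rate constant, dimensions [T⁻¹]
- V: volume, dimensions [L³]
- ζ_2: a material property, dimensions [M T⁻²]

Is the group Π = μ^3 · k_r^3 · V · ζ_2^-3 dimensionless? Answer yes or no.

yes

Sum the exponent of each base dimension across the product:
  M: 3·[μ]_M + 3·[k_r]_M + [V]_M − 3·[ζ_2]_M = 3·(1) + 3·(0) + (0) − 3·(1) = 0
  L: 3·[μ]_L + 3·[k_r]_L + [V]_L − 3·[ζ_2]_L = 3·(-1) + 3·(0) + (3) − 3·(0) = 0
  T: 3·[μ]_T + 3·[k_r]_T + [V]_T − 3·[ζ_2]_T = 3·(-1) + 3·(-1) + (0) − 3·(-2) = 0
All base exponents vanish — dimensionless.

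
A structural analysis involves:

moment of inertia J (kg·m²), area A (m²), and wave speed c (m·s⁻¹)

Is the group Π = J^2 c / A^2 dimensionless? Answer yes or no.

Sum the exponent of each base dimension across the product:
  M: 2·[J]_M − 2·[A]_M + [c]_M = 2·(1) − 2·(0) + (0) = 2
  L: 2·[J]_L − 2·[A]_L + [c]_L = 2·(2) − 2·(2) + (1) = 1
  T: 2·[J]_T − 2·[A]_T + [c]_T = 2·(0) − 2·(0) + (-1) = -1
Net dimensions [M² L T⁻¹] ≠ [1] — not dimensionless.

no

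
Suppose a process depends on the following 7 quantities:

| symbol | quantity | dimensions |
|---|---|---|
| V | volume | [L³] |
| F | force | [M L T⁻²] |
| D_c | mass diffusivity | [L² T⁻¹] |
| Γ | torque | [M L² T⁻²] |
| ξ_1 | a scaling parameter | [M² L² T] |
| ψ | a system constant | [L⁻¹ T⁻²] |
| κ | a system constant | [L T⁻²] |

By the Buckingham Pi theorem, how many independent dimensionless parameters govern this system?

4

There are 7 variables and 3 base dimensions (M, L, T).
The dimension matrix has rank 3.
Independent dimensionless groups: 7 − 3 = 4.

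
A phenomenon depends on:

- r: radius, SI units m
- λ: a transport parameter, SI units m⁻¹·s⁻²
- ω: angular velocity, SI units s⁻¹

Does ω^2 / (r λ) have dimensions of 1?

Sum the exponent of each base dimension across the product:
  M: −[r]_M − [λ]_M + 2·[ω]_M = −(0) − (0) + 2·(0) = 0
  L: −[r]_L − [λ]_L + 2·[ω]_L = −(1) − (-1) + 2·(0) = 0
  T: −[r]_T − [λ]_T + 2·[ω]_T = −(0) − (-2) + 2·(-1) = 0
All base exponents vanish — dimensionless.

yes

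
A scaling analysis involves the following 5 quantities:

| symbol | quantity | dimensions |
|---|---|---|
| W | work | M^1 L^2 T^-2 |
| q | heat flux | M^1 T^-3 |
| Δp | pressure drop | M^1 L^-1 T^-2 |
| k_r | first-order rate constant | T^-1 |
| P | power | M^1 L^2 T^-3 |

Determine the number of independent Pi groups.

2

There are 5 variables and 3 base dimensions (M, L, T).
The dimension matrix has rank 3.
Independent dimensionless groups: 5 − 3 = 2.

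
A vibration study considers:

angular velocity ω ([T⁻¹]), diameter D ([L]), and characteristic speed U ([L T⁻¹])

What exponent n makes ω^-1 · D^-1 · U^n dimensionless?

Balance the L exponent: (1)·n from U, plus −(0) − (1) = -1 from the rest, must sum to zero.
n − 1 = 0, so n = 1.

1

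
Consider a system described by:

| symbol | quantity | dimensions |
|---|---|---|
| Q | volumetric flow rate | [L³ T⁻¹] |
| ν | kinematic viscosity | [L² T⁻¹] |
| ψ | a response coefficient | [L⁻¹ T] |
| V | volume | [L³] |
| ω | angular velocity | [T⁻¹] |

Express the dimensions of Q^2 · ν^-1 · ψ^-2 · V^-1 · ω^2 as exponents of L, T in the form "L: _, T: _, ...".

Collect each base-dimension exponent across the product:
  L: 2·(3) − (2) − 2·(-1) − (3) + 2·(0) = 3
  T: 2·(-1) − (-1) − 2·(1) − (0) + 2·(-1) = -5
So the dimensions are [L³ T⁻⁵].

L: 3, T: -5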